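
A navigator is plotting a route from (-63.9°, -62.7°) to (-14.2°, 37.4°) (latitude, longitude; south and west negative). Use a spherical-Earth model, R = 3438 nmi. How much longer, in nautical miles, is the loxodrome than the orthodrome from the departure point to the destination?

335 nmi

Great circle: cos σ = sin φ₁ sin φ₂ + cos φ₁ cos φ₂ cos Δλ,  σ = 1.4248 rad → d_gc = 4898.4 nmi
Rhumb line: Δψ = +1.2115, q = Δφ/Δψ = 0.7160, d_rh = R√(Δφ²+q²Δλ²) = 5233.4 nmi
Excess = 5233.4 − 4898.4 = 335.0 ≈ 335 nmi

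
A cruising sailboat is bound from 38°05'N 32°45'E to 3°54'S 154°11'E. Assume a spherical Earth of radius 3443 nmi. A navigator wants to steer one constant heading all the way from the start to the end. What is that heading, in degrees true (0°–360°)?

Meridional parts: M(φ₁)=+0.7198, M(φ₂)=-0.0681 → ΔM = -0.7880;  Δλ = +2.1194 rad
tan C = Δλ / ΔM = -2.6898 → C = 110.39°

110.4°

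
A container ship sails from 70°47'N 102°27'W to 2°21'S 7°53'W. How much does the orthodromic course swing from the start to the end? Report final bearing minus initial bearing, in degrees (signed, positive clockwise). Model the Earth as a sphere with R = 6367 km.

Initial bearing θ₁ = atan2(sin Δλ cos φ₂, cos φ₁ sin φ₂ − sin φ₁ cos φ₂ cos Δλ) = 86.46°
Final bearing θ₂ = (initial bearing from the destination back to the start) + 180° = 160.80°
Δθ = θ₂ − θ₁ = +74.3°

+74.3°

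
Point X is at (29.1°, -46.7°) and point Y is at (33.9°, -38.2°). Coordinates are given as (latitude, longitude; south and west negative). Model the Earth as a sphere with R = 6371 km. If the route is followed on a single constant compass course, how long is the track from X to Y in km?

966 km

Δψ = ln[tan(π/4+φ₂/2)/tan(π/4+φ₁/2)] = +0.0983;  Δφ = +0.0838 rad,  Δλ = +0.1484 rad
q = Δφ/Δψ = 0.8522
d = R·√(Δφ² + q²Δλ²) = 6371·0.15166 = 966 km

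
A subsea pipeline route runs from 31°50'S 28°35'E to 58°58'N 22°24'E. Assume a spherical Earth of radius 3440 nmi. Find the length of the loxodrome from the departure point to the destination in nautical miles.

5461 nmi

Δψ = ln[tan(π/4+φ₂/2)/tan(π/4+φ₁/2)] = +1.8680;  Δφ = +1.5848 rad,  Δλ = -0.1079 rad
q = Δφ/Δψ = 0.8484
d = R·√(Δφ² + q²Δλ²) = 3440·1.58740 = 5461 nmi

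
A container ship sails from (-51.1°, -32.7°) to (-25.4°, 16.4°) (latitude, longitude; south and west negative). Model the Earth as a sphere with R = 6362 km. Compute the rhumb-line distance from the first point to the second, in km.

Rhumb course C = atan2(Δλ, Δψ) with Δψ = ln[tan(π/4+φ₂/2)/tan(π/4+φ₁/2)] = +0.5823, Δλ = +0.8570 → C = 55.80°
d = R·|Δφ| / |cos C| = 6362·0.44855 / 0.56203 = 5077 km

5077 km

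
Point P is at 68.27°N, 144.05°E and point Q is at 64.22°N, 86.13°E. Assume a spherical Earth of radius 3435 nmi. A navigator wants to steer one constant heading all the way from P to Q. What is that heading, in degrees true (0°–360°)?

260.1°

Δψ = ln[tan(π/4+φ₂/2)/tan(π/4+φ₁/2)] = -0.1759
Δλ = -1.0109 rad (taken the short way round)
course = atan2(Δλ, Δψ) = 260.13°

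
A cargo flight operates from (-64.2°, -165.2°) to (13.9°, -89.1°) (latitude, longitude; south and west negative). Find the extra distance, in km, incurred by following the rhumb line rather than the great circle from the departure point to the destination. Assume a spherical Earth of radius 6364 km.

234 km

Great circle: cos σ = sin φ₁ sin φ₂ + cos φ₁ cos φ₂ cos Δλ,  σ = 1.6858 rad → d_gc = 10728.7 km
Rhumb line: Δψ = +1.7189, q = Δφ/Δψ = 0.7930, d_rh = R√(Δφ²+q²Δλ²) = 10962.7 km
Excess = 10962.7 − 10728.7 = 234.0 ≈ 234 km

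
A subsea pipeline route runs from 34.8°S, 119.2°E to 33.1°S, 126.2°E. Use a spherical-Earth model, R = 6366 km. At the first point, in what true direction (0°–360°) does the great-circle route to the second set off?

θ = atan2( sin Δλ·cos φ₂ ,  cos φ₁ sin φ₂ − sin φ₁ cos φ₂ cos Δλ )
  = atan2(+0.1021, +0.0261) = 75.66°

75.7°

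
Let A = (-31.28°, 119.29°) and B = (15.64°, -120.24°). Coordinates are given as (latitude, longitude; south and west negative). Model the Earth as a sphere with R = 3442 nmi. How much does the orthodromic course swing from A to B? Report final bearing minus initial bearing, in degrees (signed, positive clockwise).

-29.1°

Initial bearing θ₁ = atan2(sin Δλ cos φ₂, cos φ₁ sin φ₂ − sin φ₁ cos φ₂ cos Δλ) = 91.60°
Final bearing θ₂ = (initial bearing from the destination back to the start) + 180° = 62.52°
Δθ = θ₂ − θ₁ = -29.1°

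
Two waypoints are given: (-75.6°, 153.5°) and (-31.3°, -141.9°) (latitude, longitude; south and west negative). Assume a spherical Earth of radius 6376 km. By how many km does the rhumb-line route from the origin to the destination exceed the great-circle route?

Great circle: cos σ = sin φ₁ sin φ₂ + cos φ₁ cos φ₂ cos Δλ,  σ = 0.9343 rad → d_gc = 5957.4 km
Rhumb line: Δψ = +1.4932, q = Δφ/Δψ = 0.5178, d_rh = R√(Δφ²+q²Δλ²) = 6177.3 km
Excess = 6177.3 − 5957.4 = 219.9 ≈ 220 km

220 km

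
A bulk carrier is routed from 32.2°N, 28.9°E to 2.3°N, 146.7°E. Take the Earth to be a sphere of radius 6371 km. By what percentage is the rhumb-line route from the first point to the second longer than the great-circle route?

2.7%

Great circle: σ = 1.9530 rad → d_gc = Rσ = 12442.5 km
Rhumb: Δφ = -0.5219, Δλ = +2.0560, Δψ = -0.5540, q = Δφ/Δψ = 0.9420 → d_rh = R√(Δφ²+q²Δλ²) = 12778.8 km
Excess = (12778.8 − 12442.5) / 12442.5 = 336.3 / 12442.5 = 2.70% ≈ 2.7%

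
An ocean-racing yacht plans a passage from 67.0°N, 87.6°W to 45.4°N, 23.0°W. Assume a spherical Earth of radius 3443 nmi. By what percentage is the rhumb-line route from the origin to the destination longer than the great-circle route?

3.9%

Great circle: σ = 0.6871 rad → d_gc = Rσ = 2365.6 nmi
Rhumb: Δφ = -0.3770, Δλ = +1.1275, Δψ = -0.7010, q = Δφ/Δψ = 0.5378 → d_rh = R√(Δφ²+q²Δλ²) = 2458.2 nmi
Excess = (2458.2 − 2365.6) / 2365.6 = 92.6 / 2365.6 = 3.91% ≈ 3.9%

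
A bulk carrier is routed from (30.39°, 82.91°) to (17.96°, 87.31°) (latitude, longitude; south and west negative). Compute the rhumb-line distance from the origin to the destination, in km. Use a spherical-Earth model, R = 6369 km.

1452 km

Rhumb course C = atan2(Δλ, Δψ) with Δψ = ln[tan(π/4+φ₂/2)/tan(π/4+φ₁/2)] = -0.2385, Δλ = +0.0768 → C = 162.15°
d = R·|Δφ| / |cos C| = 6369·0.21694 / 0.95186 = 1452 km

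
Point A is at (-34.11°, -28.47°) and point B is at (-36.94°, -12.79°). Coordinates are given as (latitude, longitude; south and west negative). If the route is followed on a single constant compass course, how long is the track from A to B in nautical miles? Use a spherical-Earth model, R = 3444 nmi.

Rhumb course C = atan2(Δλ, Δψ) with Δψ = ln[tan(π/4+φ₂/2)/tan(π/4+φ₁/2)] = -0.0607, Δλ = +0.2737 → C = 102.51°
d = R·|Δφ| / |cos C| = 3444·0.04939 / 0.21655 = 786 nmi

786 nmi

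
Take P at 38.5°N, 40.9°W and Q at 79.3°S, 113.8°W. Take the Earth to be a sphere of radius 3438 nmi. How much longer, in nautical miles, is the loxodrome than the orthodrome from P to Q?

Great circle: cos σ = sin φ₁ sin φ₂ + cos φ₁ cos φ₂ cos Δλ,  σ = 2.1760 rad → d_gc = 7481.24 nmi
Rhumb line: Δψ = -3.0973, q = Δφ/Δψ = 0.6638, d_rh = R√(Δφ²+q²Δλ²) = 7641.68 nmi
Excess = 7641.68 − 7481.24 = 160.44 ≈ 160 nmi

160 nmi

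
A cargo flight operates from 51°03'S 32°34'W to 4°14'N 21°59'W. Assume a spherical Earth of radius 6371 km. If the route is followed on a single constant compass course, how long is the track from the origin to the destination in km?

Rhumb course C = atan2(Δλ, Δψ) with Δψ = ln[tan(π/4+φ₂/2)/tan(π/4+φ₁/2)] = +1.1135, Δλ = +0.1847 → C = 9.42°
d = R·|Δφ| / |cos C| = 6371·0.96488 / 0.98652 = 6231 km

6231 km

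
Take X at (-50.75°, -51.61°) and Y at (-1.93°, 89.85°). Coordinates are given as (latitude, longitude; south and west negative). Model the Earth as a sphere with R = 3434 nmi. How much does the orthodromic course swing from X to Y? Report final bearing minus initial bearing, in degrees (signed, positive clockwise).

-108.7°

At departure: θ₁ = atan2(sin Δλ cos φ₂, cos φ₁ sin φ₂ − sin φ₁ cos φ₂ cos Δλ) = 135.18°
At arrival: θ₂ = atan2(sin Δλ cos φ₁, −cos φ₂ sin φ₁ + sin φ₂ cos φ₁ cos Δλ) = 26.50°
Δθ = θ₂ − θ₁ = -108.7°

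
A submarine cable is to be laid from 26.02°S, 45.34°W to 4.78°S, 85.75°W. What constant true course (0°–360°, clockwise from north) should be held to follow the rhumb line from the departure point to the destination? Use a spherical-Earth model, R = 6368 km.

Δψ = ln[tan(π/4+φ₂/2)/tan(π/4+φ₁/2)] = +0.3871
Δλ = -0.7053 rad (taken the short way round)
course = atan2(Δλ, Δψ) = 298.76°

298.8°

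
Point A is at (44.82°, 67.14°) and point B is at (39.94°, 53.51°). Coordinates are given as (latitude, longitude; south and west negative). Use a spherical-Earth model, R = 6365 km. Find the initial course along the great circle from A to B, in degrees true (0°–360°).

248.9°

θ = atan2( sin Δλ·cos φ₂ ,  cos φ₁ sin φ₂ − sin φ₁ cos φ₂ cos Δλ )
  = atan2(-0.1807, -0.0698) = 248.86°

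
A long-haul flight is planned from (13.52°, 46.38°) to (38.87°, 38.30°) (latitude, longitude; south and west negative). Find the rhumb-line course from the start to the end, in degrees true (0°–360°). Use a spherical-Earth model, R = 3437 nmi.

Δψ = ln[tan(π/4+φ₂/2)/tan(π/4+φ₁/2)] = +0.4992
Δλ = -0.1410 rad (taken the short way round)
course = atan2(Δλ, Δψ) = 344.22°

344.2°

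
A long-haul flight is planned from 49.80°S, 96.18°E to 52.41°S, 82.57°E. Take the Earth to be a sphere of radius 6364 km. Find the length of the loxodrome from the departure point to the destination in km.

Δψ = ln[tan(π/4+φ₂/2)/tan(π/4+φ₁/2)] = -0.0726;  Δφ = -0.0456 rad,  Δλ = -0.2375 rad
q = Δφ/Δψ = 0.6277
d = R·√(Δφ² + q²Δλ²) = 6364·0.15590 = 992 km

992 km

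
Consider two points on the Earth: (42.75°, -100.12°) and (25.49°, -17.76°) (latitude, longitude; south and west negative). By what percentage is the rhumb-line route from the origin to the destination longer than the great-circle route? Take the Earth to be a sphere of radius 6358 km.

Great circle: σ = 1.1807 rad → d_gc = Rσ = 7507.1 km
Rhumb: Δφ = -0.3012, Δλ = +1.4375, Δψ = -0.3666, q = Δφ/Δψ = 0.8218 → d_rh = R√(Δφ²+q²Δλ²) = 7751.3 km
Excess = (7751.3 − 7507.1) / 7507.1 = 244.2 / 7507.1 = 3.253% ≈ 3.3%

3.3%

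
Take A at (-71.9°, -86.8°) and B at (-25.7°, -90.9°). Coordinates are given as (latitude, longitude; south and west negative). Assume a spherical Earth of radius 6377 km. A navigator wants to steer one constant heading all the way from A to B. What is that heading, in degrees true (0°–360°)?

357.0°

Meridional parts: M(φ₁)=-1.8371, M(φ₂)=-0.4644 → ΔM = +1.3727;  Δλ = -0.0716 rad
tan C = Δλ / ΔM = -0.0521 → C = 357.02°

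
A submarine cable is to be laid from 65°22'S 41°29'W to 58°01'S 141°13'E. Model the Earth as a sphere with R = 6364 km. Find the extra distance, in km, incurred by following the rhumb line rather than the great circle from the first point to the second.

3037 km

Great circle: cos σ = sin φ₁ sin φ₂ + cos φ₁ cos φ₂ cos Δλ,  σ = 0.9879 rad → d_gc = 6286.7 km
Rhumb line: Δψ = +0.2720, q = Δφ/Δψ = 0.4716, d_rh = R√(Δφ²+q²Δλ²) = 9323.9 km
Excess = 9323.9 − 6286.7 = 3037.2 ≈ 3037 km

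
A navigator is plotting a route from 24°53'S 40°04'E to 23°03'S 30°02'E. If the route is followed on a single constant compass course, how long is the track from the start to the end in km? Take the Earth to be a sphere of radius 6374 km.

Δψ = ln[tan(π/4+φ₂/2)/tan(π/4+φ₁/2)] = +0.0350;  Δφ = +0.0320 rad,  Δλ = -0.1751 rad
q = Δφ/Δψ = 0.9137
d = R·√(Δφ² + q²Δλ²) = 6374·0.16318 = 1040 km

1040 km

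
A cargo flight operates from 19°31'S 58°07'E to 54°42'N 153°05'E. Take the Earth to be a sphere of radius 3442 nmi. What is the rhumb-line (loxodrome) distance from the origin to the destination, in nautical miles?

Δψ = ln[tan(π/4+φ₂/2)/tan(π/4+φ₁/2)] = +1.4926;  Δφ = +1.2953 rad,  Δλ = +1.6575 rad
q = Δφ/Δψ = 0.8679
d = R·√(Δφ² + q²Δλ²) = 3442·1.93572 = 6663 nmi

6663 nmi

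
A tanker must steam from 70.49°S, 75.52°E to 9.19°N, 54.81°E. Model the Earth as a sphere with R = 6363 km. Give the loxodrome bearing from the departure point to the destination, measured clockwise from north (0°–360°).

349.3°

Δψ = ln[tan(π/4+φ₂/2)/tan(π/4+φ₁/2)] = +1.9218
Δλ = -0.3615 rad (taken the short way round)
course = atan2(Δλ, Δψ) = 349.35°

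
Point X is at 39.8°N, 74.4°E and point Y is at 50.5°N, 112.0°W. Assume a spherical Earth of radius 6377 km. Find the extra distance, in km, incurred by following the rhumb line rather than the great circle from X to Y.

Great circle: cos σ = sin φ₁ sin φ₂ + cos φ₁ cos φ₂ cos Δλ,  σ = 1.5625 rad → d_gc = 9964.16 km
Rhumb line: Δψ = +0.2660, q = Δφ/Δψ = 0.7021, d_rh = R√(Δφ²+q²Δλ²) = 13618.74 km
Excess = 13618.74 − 9964.16 = 3654.58 ≈ 3655 km

3655 km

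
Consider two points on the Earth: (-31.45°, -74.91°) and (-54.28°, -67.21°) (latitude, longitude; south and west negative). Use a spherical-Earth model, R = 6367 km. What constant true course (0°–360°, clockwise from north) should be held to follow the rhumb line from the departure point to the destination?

Δψ = ln[tan(π/4+φ₂/2)/tan(π/4+φ₁/2)] = -0.5538
Δλ = +0.1344 rad (taken the short way round)
course = atan2(Δλ, Δψ) = 166.36°

166.4°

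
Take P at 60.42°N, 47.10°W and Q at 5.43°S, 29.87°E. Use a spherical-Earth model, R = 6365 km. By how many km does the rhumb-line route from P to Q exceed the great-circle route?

Great circle: cos σ = sin φ₁ sin φ₂ + cos φ₁ cos φ₂ cos Δλ,  σ = 1.5423 rad → d_gc = 9816.7 km
Rhumb line: Δψ = -1.4266, q = Δφ/Δψ = 0.8056, d_rh = R√(Δφ²+q²Δλ²) = 10048.1 km
Excess = 10048.1 − 9816.7 = 231.4 ≈ 231 km

231 km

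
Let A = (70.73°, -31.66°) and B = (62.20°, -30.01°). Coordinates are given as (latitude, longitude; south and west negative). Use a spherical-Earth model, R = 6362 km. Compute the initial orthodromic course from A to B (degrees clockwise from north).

174.8°

N = sin Δλ·cos φ₂ = +0.0134;  D = cos φ₁ sin φ₂ − sin φ₁ cos φ₂ cos Δλ = -0.1481
initial course = atan2(N, D) = 174.82°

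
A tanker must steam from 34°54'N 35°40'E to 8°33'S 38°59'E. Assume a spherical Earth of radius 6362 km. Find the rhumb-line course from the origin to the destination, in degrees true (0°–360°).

175.9°

Δψ = ln[tan(π/4+φ₂/2)/tan(π/4+φ₁/2)] = -0.8005
Δλ = +0.0579 rad (taken the short way round)
course = atan2(Δλ, Δψ) = 175.86°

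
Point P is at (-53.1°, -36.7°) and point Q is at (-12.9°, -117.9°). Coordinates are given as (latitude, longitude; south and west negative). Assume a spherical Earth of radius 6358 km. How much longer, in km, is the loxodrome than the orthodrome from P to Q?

Great circle: cos σ = sin φ₁ sin φ₂ + cos φ₁ cos φ₂ cos Δλ,  σ = 1.2994 rad → d_gc = 8261.6 km
Rhumb line: Δψ = +0.8707, q = Δφ/Δψ = 0.8058, d_rh = R√(Δφ²+q²Δλ²) = 8522.0 km
Excess = 8522.0 − 8261.6 = 260.4 ≈ 260 km

260 km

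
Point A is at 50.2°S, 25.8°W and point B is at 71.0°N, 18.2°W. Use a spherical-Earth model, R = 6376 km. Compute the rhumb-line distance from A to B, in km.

13502 km

Δψ = ln[tan(π/4+φ₂/2)/tan(π/4+φ₁/2)] = +2.8038;  Δφ = +2.1153 rad,  Δλ = +0.1326 rad
q = Δφ/Δψ = 0.7544
d = R·√(Δφ² + q²Δλ²) = 6376·2.11770 = 13502 km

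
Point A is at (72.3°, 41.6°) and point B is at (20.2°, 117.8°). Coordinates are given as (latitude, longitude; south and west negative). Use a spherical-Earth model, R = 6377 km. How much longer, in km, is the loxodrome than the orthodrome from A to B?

Great circle: cos σ = sin φ₁ sin φ₂ + cos φ₁ cos φ₂ cos Δλ,  σ = 1.1625 rad → d_gc = 7413.5 km
Rhumb line: Δψ = -1.4997, q = Δφ/Δψ = 0.6063, d_rh = R√(Δφ²+q²Δλ²) = 7750.4 km
Excess = 7750.4 − 7413.5 = 336.9 ≈ 337 km

337 km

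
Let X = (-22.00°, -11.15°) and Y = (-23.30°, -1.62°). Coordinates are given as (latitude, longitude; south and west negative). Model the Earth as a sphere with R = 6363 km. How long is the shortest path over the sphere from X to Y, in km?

987 km

Haversine: a = sin²(Δφ/2)+cos φ₁ cos φ₂ sin²(Δλ/2) = 0.00600;  σ = 2·atan2(√a,√(1−a))
σ = 8.889° → d = Rσ = 6363·0.15514 = 987 km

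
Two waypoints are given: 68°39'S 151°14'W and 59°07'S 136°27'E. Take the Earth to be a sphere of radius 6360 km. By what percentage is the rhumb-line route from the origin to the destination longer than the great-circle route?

5.7%

Great circle: σ = 0.5432 rad → d_gc = Rσ = 3454.5 km
Rhumb: Δφ = +0.1664, Δλ = -1.2622, Δψ = +0.3821, q = Δφ/Δψ = 0.4354 → d_rh = R√(Δφ²+q²Δλ²) = 3652.0 km
Excess = (3652.0 − 3454.5) / 3454.5 = 197.5 / 3454.5 = 5.72% ≈ 5.7%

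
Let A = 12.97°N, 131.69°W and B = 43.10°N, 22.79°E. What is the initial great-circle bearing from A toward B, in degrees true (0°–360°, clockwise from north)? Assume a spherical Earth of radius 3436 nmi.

21.1°

θ = atan2( sin Δλ·cos φ₂ ,  cos φ₁ sin φ₂ − sin φ₁ cos φ₂ cos Δλ )
  = atan2(+0.3146, +0.8137) = 21.14°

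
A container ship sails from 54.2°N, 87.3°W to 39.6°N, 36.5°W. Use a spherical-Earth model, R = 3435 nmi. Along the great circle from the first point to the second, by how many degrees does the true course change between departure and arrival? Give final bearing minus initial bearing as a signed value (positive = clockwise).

+38.5°

At departure: θ₁ = atan2(sin Δλ cos φ₂, cos φ₁ sin φ₂ − sin φ₁ cos φ₂ cos Δλ) = 92.12°
At arrival: θ₂ = atan2(sin Δλ cos φ₁, −cos φ₂ sin φ₁ + sin φ₂ cos φ₁ cos Δλ) = 130.65°
Δθ = θ₂ − θ₁ = +38.5°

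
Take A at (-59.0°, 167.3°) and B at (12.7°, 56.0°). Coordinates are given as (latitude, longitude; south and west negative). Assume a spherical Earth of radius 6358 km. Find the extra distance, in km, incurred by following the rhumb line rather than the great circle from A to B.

Great circle: cos σ = sin φ₁ sin φ₂ + cos φ₁ cos φ₂ cos Δλ,  σ = 1.9508 rad → d_gc = 12403.4 km
Rhumb line: Δψ = +1.5061, q = Δφ/Δψ = 0.8309, d_rh = R√(Δφ²+q²Δλ²) = 12985.4 km
Excess = 12985.4 − 12403.4 = 582.0 ≈ 582 km

582 km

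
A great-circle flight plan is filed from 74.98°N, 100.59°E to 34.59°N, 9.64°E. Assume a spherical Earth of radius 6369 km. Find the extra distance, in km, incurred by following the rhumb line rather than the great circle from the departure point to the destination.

502 km

Great circle: cos σ = sin φ₁ sin φ₂ + cos φ₁ cos φ₂ cos Δλ,  σ = 0.9947 rad → d_gc = 6335.1 km
Rhumb line: Δψ = -1.3821, q = Δφ/Δψ = 0.5100, d_rh = R√(Δφ²+q²Δλ²) = 6837.2 km
Excess = 6837.2 − 6335.1 = 502.1 ≈ 502 km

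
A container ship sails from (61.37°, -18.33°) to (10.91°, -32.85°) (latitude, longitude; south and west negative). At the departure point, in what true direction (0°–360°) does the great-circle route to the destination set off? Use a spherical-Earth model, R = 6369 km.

θ = atan2( sin Δλ·cos φ₂ ,  cos φ₁ sin φ₂ − sin φ₁ cos φ₂ cos Δλ )
  = atan2(-0.2462, -0.7437) = 198.32°

198.3°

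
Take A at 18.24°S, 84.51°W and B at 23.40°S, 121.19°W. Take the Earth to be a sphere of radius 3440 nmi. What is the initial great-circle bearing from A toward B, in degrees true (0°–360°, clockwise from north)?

255.0°

N = sin Δλ·cos φ₂ = -0.5482;  D = cos φ₁ sin φ₂ − sin φ₁ cos φ₂ cos Δλ = -0.1468
initial course = atan2(N, D) = 255.01°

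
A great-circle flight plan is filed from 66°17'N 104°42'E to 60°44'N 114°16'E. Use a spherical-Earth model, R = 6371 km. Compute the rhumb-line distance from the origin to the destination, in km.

Rhumb course C = atan2(Δλ, Δψ) with Δψ = ln[tan(π/4+φ₂/2)/tan(π/4+φ₁/2)] = -0.2179, Δλ = +0.1670 → C = 142.54°
d = R·|Δφ| / |cos C| = 6371·0.09687 / 0.79380 = 777 km

777 km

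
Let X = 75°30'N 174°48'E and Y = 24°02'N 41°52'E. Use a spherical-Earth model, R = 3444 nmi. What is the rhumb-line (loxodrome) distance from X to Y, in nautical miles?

5383 nmi

Δψ = ln[tan(π/4+φ₂/2)/tan(π/4+φ₁/2)] = -1.6295;  Δφ = -0.8983 rad,  Δλ = -2.3201 rad
q = Δφ/Δψ = 0.5512
d = R·√(Δφ² + q²Δλ²) = 3444·1.56287 = 5383 nmi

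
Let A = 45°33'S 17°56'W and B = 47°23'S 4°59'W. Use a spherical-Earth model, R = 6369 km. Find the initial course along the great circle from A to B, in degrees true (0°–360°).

106.3°

θ = atan2( sin Δλ·cos φ₂ ,  cos φ₁ sin φ₂ − sin φ₁ cos φ₂ cos Δλ )
  = atan2(+0.1517, -0.0443) = 106.27°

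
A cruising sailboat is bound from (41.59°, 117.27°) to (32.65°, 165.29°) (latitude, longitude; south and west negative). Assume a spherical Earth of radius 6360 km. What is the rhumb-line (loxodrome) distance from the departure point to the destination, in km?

Rhumb course C = atan2(Δλ, Δψ) with Δψ = ln[tan(π/4+φ₂/2)/tan(π/4+φ₁/2)] = -0.1961, Δλ = +0.8381 → C = 103.17°
d = R·|Δφ| / |cos C| = 6360·0.15603 / 0.22784 = 4356 km

4356 km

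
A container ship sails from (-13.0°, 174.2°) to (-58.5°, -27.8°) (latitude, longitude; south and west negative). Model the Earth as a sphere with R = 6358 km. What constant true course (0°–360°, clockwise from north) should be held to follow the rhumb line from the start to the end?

110.6°

Meridional parts: M(φ₁)=-0.2289, M(φ₂)=-1.2657 → ΔM = -1.0369;  Δλ = +2.7576 rad
tan C = Δλ / ΔM = -2.6595 → C = 110.61°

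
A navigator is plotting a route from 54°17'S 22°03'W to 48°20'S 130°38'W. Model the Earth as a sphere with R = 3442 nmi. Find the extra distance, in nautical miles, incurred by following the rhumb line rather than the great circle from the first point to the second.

414 nmi

Great circle: cos σ = sin φ₁ sin φ₂ + cos φ₁ cos φ₂ cos Δλ,  σ = 1.0669 rad → d_gc = 3672.3 nmi
Rhumb line: Δψ = +0.1664, q = Δφ/Δψ = 0.6240, d_rh = R√(Δφ²+q²Δλ²) = 4085.9 nmi
Excess = 4085.9 − 3672.3 = 413.6 ≈ 414 nmi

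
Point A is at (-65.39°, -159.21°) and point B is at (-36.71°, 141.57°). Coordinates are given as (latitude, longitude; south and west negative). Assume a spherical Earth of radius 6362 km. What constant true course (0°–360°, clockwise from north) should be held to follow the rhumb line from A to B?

Δψ = ln[tan(π/4+φ₂/2)/tan(π/4+φ₁/2)] = +0.8330
Δλ = -1.0336 rad (taken the short way round)
course = atan2(Δλ, Δψ) = 308.87°

308.9°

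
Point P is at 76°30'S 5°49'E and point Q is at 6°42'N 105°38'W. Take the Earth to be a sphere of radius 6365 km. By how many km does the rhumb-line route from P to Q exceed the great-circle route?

Great circle: cos σ = sin φ₁ sin φ₂ + cos φ₁ cos φ₂ cos Δλ,  σ = 1.7704 rad → d_gc = 11268.3 km
Rhumb line: Δψ = +2.2512, q = Δφ/Δψ = 0.6450, d_rh = R√(Δφ²+q²Δλ²) = 12214.9 km
Excess = 12214.9 − 11268.3 = 946.6 ≈ 947 km

947 km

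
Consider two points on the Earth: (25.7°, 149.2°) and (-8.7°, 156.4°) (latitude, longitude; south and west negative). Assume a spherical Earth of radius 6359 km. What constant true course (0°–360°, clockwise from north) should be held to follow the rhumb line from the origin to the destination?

Meridional parts: M(φ₁)=+0.4644, M(φ₂)=-0.1524 → ΔM = -0.6168;  Δλ = +0.1257 rad
tan C = Δλ / ΔM = -0.2037 → C = 168.48°

168.5°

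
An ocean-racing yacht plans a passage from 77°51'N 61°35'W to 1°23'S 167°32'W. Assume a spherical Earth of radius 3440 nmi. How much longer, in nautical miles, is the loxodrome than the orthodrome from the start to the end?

Great circle: cos σ = sin φ₁ sin φ₂ + cos φ₁ cos φ₂ cos Δλ,  σ = 1.6523 rad → d_gc = 5683.9 nmi
Rhumb line: Δψ = -2.2644, q = Δφ/Δψ = 0.6107, d_rh = R√(Δφ²+q²Δλ²) = 6141.8 nmi
Excess = 6141.8 − 5683.9 = 457.9 ≈ 458 nmi

458 nmi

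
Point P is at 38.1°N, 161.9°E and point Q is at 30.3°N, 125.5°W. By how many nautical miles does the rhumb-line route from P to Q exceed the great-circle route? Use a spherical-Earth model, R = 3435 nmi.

85 nmi

Great circle: cos σ = sin φ₁ sin φ₂ + cos φ₁ cos φ₂ cos Δλ,  σ = 1.0304 rad → d_gc = 3539.4 nmi
Rhumb line: Δψ = -0.1648, q = Δφ/Δψ = 0.8259, d_rh = R√(Δφ²+q²Δλ²) = 3624.8 nmi
Excess = 3624.8 − 3539.4 = 85.4 ≈ 85 nmi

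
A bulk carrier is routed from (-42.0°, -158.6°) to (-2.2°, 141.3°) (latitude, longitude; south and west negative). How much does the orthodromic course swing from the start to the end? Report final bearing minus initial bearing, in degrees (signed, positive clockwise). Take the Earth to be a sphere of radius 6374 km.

+26.1°

Initial bearing θ₁ = atan2(sin Δλ cos φ₂, cos φ₁ sin φ₂ − sin φ₁ cos φ₂ cos Δλ) = 289.38°
Final bearing θ₂ = (initial bearing from the destination back to the start) + 180° = 315.45°
Δθ = θ₂ − θ₁ = +26.1°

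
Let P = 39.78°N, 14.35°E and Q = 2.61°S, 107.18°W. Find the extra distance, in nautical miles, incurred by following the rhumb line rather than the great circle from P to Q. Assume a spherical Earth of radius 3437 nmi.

Great circle: cos σ = sin φ₁ sin φ₂ + cos φ₁ cos φ₂ cos Δλ,  σ = 2.0160 rad → d_gc = 6928.858 nmi
Rhumb line: Δψ = -0.8035, q = Δφ/Δψ = 0.9208, d_rh = R√(Δφ²+q²Δλ²) = 7178.364 nmi
Excess = 7178.364 − 6928.858 = 249.506 ≈ 250 nmi

250 nmi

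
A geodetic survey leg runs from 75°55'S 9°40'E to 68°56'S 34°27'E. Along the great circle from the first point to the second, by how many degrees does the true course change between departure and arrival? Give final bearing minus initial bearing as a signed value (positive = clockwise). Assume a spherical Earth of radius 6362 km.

-23.7°

At departure: θ₁ = atan2(sin Δλ cos φ₂, cos φ₁ sin φ₂ − sin φ₁ cos φ₂ cos Δλ) = 59.30°
At arrival: θ₂ = atan2(sin Δλ cos φ₁, −cos φ₂ sin φ₁ + sin φ₂ cos φ₁ cos Δλ) = 35.60°
Δθ = θ₂ − θ₁ = -23.7°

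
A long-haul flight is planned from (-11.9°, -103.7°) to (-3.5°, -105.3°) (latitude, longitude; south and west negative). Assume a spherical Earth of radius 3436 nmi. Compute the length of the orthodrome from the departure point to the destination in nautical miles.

513 nmi

cos σ = sin φ₁ sin φ₂ + cos φ₁ cos φ₂ cos Δλ
      = sin(-11.90°)sin(-3.50°) + cos(-11.90°)cos(-3.50°)cos(-1.60°) = 0.9889
σ = 8.548° → d = Rσ = 3436·0.14919 = 513 nmi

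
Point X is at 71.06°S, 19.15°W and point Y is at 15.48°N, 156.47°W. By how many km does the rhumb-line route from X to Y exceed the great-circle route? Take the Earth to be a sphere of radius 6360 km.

1527 km

Great circle: cos σ = sin φ₁ sin φ₂ + cos φ₁ cos φ₂ cos Δλ,  σ = 2.0742 rad → d_gc = 13191.9 km
Rhumb line: Δψ = +2.0645, q = Δφ/Δψ = 0.7316, d_rh = R√(Δφ²+q²Δλ²) = 14719.0 km
Excess = 14719.0 − 13191.9 = 1527.1 ≈ 1527 km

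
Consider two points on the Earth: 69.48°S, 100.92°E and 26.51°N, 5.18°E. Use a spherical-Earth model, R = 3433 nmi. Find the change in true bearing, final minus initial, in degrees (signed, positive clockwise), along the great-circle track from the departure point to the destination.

+62.4°

Initial bearing θ₁ = atan2(sin Δλ cos φ₂, cos φ₁ sin φ₂ − sin φ₁ cos φ₂ cos Δλ) = 274.66°
Final bearing θ₂ = (initial bearing from the destination back to the start) + 180° = 337.02°
Δθ = θ₂ − θ₁ = +62.4°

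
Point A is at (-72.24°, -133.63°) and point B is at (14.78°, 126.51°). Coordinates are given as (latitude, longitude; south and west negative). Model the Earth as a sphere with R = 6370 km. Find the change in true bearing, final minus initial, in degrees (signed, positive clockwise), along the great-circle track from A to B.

+76.5°

At departure: θ₁ = atan2(sin Δλ cos φ₂, cos φ₁ sin φ₂ − sin φ₁ cos φ₂ cos Δλ) = 265.21°
At arrival: θ₂ = atan2(sin Δλ cos φ₁, −cos φ₂ sin φ₁ + sin φ₂ cos φ₁ cos Δλ) = 341.68°
Δθ = θ₂ − θ₁ = +76.5°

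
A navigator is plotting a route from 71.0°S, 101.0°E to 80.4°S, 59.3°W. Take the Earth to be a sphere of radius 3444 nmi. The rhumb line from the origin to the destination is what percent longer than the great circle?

39.2%

Great circle: σ = 0.4925 rad → d_gc = Rσ = 1696.1 nmi
Rhumb: Δφ = -0.1641, Δλ = -2.7978, Δψ = -0.6896, q = Δφ/Δψ = 0.2379 → d_rh = R√(Δφ²+q²Δλ²) = 2361.1 nmi
Excess = (2361.1 − 1696.1) / 1696.1 = 665.0 / 1696.1 = 39.21% ≈ 39.2%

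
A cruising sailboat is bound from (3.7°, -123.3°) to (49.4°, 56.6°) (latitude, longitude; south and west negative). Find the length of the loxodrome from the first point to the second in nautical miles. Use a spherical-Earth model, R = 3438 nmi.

Δψ = ln[tan(π/4+φ₂/2)/tan(π/4+φ₁/2)] = +0.9299;  Δφ = +0.7976 rad,  Δλ = +3.1398 rad
q = Δφ/Δψ = 0.8578
d = R·√(Δφ² + q²Δλ²) = 3438·2.80889 = 9657 nmi

9657 nmi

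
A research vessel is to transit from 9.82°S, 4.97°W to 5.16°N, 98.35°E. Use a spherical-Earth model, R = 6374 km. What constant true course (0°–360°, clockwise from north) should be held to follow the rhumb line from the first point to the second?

81.7°

Meridional parts: M(φ₁)=-0.1722, M(φ₂)=+0.0902 → ΔM = +0.2624;  Δλ = +1.8033 rad
tan C = Δλ / ΔM = +6.8718 → C = 81.72°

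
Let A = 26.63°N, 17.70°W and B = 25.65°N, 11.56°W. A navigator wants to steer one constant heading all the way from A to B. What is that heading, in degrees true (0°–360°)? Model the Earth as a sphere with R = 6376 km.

100.1°

Δψ = ln[tan(π/4+φ₂/2)/tan(π/4+φ₁/2)] = -0.0191
Δλ = +0.1072 rad (taken the short way round)
course = atan2(Δλ, Δψ) = 100.08°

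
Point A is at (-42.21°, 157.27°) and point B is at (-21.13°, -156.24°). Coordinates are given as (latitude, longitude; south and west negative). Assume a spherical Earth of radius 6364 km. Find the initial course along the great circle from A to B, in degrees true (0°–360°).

θ = atan2( sin Δλ·cos φ₂ ,  cos φ₁ sin φ₂ − sin φ₁ cos φ₂ cos Δλ )
  = atan2(+0.6765, +0.1644) = 76.34°

76.3°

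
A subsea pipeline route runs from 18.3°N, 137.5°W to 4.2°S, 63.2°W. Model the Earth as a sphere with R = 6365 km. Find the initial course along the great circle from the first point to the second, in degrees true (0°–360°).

θ = atan2( sin Δλ·cos φ₂ ,  cos φ₁ sin φ₂ − sin φ₁ cos φ₂ cos Δλ )
  = atan2(+0.9601, -0.1543) = 99.13°

99.1°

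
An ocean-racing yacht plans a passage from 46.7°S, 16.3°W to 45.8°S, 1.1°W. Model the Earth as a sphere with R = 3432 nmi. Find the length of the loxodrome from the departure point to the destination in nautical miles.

632 nmi

Δψ = ln[tan(π/4+φ₂/2)/tan(π/4+φ₁/2)] = +0.0227;  Δφ = +0.0157 rad,  Δλ = +0.2653 rad
q = Δφ/Δψ = 0.6915
d = R·√(Δφ² + q²Δλ²) = 3432·0.18412 = 632 nmi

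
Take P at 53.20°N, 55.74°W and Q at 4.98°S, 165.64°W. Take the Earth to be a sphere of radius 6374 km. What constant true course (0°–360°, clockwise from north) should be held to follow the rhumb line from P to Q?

Δψ = ln[tan(π/4+φ₂/2)/tan(π/4+φ₁/2)] = -1.1877
Δλ = -1.9181 rad (taken the short way round)
course = atan2(Δλ, Δψ) = 238.23°

238.2°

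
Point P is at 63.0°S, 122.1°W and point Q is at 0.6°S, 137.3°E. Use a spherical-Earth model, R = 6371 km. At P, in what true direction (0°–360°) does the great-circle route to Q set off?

θ = atan2( sin Δλ·cos φ₂ ,  cos φ₁ sin φ₂ − sin φ₁ cos φ₂ cos Δλ )
  = atan2(-0.9829, -0.1686) = 260.26°

260.3°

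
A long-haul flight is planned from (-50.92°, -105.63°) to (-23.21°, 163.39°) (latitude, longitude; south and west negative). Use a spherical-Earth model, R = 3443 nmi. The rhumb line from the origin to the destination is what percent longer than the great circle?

4.8%

Great circle: σ = 1.2703 rad → d_gc = Rσ = 4373.6 nmi
Rhumb: Δφ = +0.4836, Δλ = -1.5879, Δψ = +0.6193, q = Δφ/Δψ = 0.7810 → d_rh = R√(Δφ²+q²Δλ²) = 4582.9 nmi
Excess = (4582.9 − 4373.6) / 4373.6 = 209.3 / 4373.6 = 4.79% ≈ 4.8%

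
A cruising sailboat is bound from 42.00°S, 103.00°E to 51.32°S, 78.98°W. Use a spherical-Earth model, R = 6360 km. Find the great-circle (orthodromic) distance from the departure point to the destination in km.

9620 km

Haversine: a = sin²(Δφ/2)+cos φ₁ cos φ₂ sin²(Δλ/2) = 0.47091;  σ = 2·atan2(√a,√(1−a))
σ = 86.664° → d = Rσ = 6360·1.51257 = 9620 km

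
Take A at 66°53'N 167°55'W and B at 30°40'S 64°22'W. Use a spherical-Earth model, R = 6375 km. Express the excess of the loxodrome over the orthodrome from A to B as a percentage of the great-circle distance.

Great circle: σ = 2.1510 rad → d_gc = Rσ = 13712.7 km
Rhumb: Δφ = -1.7026, Δλ = +1.8073, Δψ = -2.1499, q = Δφ/Δψ = 0.7919 → d_rh = R√(Δφ²+q²Δλ²) = 14179.4 km
Excess = (14179.4 − 13712.7) / 13712.7 = 466.7 / 13712.7 = 3.40% ≈ 3.4%

3.4%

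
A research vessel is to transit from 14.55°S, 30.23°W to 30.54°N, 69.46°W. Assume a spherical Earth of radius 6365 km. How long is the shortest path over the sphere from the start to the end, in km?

Haversine: a = sin²(Δφ/2)+cos φ₁ cos φ₂ sin²(Δλ/2) = 0.24095;  σ = 2·atan2(√a,√(1−a))
σ = 58.795° → d = Rσ = 6365·1.02617 = 6532 km

6532 km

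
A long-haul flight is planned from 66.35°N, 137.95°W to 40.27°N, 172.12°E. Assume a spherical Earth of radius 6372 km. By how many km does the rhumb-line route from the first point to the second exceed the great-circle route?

90 km

Great circle: cos σ = sin φ₁ sin φ₂ + cos φ₁ cos φ₂ cos Δλ,  σ = 0.6614 rad → d_gc = 4214.5 km
Rhumb line: Δψ = -0.7946, q = Δφ/Δψ = 0.5728, d_rh = R√(Δφ²+q²Δλ²) = 4304.7 km
Excess = 4304.7 − 4214.5 = 90.2 ≈ 90 km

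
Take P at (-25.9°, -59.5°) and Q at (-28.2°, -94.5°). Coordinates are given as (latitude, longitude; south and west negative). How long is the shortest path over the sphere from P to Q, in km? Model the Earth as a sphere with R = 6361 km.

cos σ = sin φ₁ sin φ₂ + cos φ₁ cos φ₂ cos Δλ
      = sin(-25.90°)sin(-28.20°) + cos(-25.90°)cos(-28.20°)cos(-35.00°) = 0.8558
σ = 31.149° → d = Rσ = 6361·0.54366 = 3458 km

3458 km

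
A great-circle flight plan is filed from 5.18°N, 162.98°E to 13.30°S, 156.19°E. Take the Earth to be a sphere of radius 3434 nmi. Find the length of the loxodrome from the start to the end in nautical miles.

1179 nmi

Δψ = ln[tan(π/4+φ₂/2)/tan(π/4+φ₁/2)] = -0.3248;  Δφ = -0.3225 rad,  Δλ = -0.1185 rad
q = Δφ/Δψ = 0.9931
d = R·√(Δφ² + q²Δλ²) = 3434·0.34334 = 1179 nmi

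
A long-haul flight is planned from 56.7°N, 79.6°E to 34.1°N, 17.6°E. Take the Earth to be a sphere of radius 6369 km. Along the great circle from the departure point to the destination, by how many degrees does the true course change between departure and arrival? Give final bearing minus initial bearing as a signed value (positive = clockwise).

-47.1°

At departure: θ₁ = atan2(sin Δλ cos φ₂, cos φ₁ sin φ₂ − sin φ₁ cos φ₂ cos Δλ) = 268.66°
At arrival: θ₂ = atan2(sin Δλ cos φ₁, −cos φ₂ sin φ₁ + sin φ₂ cos φ₁ cos Δλ) = 221.52°
Δθ = θ₂ − θ₁ = -47.1°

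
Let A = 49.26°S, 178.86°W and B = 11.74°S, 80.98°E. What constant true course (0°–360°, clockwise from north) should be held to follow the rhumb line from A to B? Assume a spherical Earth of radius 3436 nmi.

294.2°

Δψ = ln[tan(π/4+φ₂/2)/tan(π/4+φ₁/2)] = +0.7844
Δλ = -1.7481 rad (taken the short way round)
course = atan2(Δλ, Δψ) = 294.17°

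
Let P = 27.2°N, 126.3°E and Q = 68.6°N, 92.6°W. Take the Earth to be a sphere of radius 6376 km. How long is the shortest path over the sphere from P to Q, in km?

cos σ = sin φ₁ sin φ₂ + cos φ₁ cos φ₂ cos Δλ
      = sin(27.20°)sin(68.60°) + cos(27.20°)cos(68.60°)cos(141.10°) = 0.1730
σ = 80.036° → d = Rσ = 6376·1.39690 = 8907 km

8907 km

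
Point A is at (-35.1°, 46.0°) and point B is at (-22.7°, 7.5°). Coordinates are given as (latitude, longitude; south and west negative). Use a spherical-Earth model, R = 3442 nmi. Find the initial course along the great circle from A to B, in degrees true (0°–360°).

θ = atan2( sin Δλ·cos φ₂ ,  cos φ₁ sin φ₂ − sin φ₁ cos φ₂ cos Δλ )
  = atan2(-0.5743, +0.0994) = 279.82°

279.8°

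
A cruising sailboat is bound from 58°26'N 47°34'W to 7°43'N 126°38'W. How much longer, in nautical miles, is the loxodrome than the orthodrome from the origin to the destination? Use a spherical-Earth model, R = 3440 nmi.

Great circle: cos σ = sin φ₁ sin φ₂ + cos φ₁ cos φ₂ cos Δλ,  σ = 1.3564 rad → d_gc = 4665.9 nmi
Rhumb line: Δψ = -1.1284, q = Δφ/Δψ = 0.7844, d_rh = R√(Δφ²+q²Δλ²) = 4810.2 nmi
Excess = 4810.2 − 4665.9 = 144.3 ≈ 144 nmi

144 nmi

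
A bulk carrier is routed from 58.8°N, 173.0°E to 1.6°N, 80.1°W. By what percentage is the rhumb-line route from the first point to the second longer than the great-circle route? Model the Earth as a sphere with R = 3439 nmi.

5.8%

Great circle: σ = 1.6978 rad → d_gc = Rσ = 5838.7 nmi
Rhumb: Δφ = -0.9983, Δλ = +1.8658, Δψ = -1.2479, q = Δφ/Δψ = 0.8000 → d_rh = R√(Δφ²+q²Δλ²) = 6175.5 nmi
Excess = (6175.5 − 5838.7) / 5838.7 = 336.8 / 5838.7 = 5.77% ≈ 5.8%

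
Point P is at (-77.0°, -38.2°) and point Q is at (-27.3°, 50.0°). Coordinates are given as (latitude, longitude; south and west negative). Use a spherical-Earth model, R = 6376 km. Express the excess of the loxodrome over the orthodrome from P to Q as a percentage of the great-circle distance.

7.0%

Great circle: σ = 1.1005 rad → d_gc = Rσ = 7016.6 km
Rhumb: Δφ = +0.8674, Δλ = +1.5394, Δψ = +1.6765, q = Δφ/Δψ = 0.5174 → d_rh = R√(Δφ²+q²Δλ²) = 7508.5 km
Excess = (7508.5 − 7016.6) / 7016.6 = 491.9 / 7016.6 = 7.01% ≈ 7.0%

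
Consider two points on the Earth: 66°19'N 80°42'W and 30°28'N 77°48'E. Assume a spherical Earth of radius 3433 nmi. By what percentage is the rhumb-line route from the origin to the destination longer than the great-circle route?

Great circle: σ = 1.4281 rad → d_gc = Rσ = 4902.7 nmi
Rhumb: Δφ = -0.6257, Δλ = +2.7663, Δψ = -1.0035, q = Δφ/Δψ = 0.6235 → d_rh = R√(Δφ²+q²Δλ²) = 6299.1 nmi
Excess = (6299.1 − 4902.7) / 4902.7 = 1396.4 / 4902.7 = 28.48% ≈ 28.5%

28.5%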